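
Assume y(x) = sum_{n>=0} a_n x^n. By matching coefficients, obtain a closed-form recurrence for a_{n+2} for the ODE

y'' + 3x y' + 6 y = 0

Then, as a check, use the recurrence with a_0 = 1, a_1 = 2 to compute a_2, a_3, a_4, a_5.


Substitute y = sum_n a_n x^n.
y''(x) has coefficient (n+2)(n+1) a_{n+2} at x^n;
3 x y'(x) has coefficient 3 n a_n at x^n (shift);
6 y(x) has coefficient 6 a_n at x^n.
Matching x^n: (n+2)(n+1) a_{n+2} + (3n + 6) a_n = 0.
Thus a_{n+2} = (-3n - 6) / ((n+1)(n+2)) * a_n.

Check with a_0 = 1, a_1 = 2 (apply the recurrence for n = 0, 1, 2, 3): a_0 = 1, a_1 = 2, a_2 = -3, a_3 = -3, a_4 = 3, a_5 = 9/4.

a_(n+2) = (-3n - 6) / ((n+1)(n+2)) * a_n; check: a_0 = 1, a_1 = 2, a_2 = -3, a_3 = -3, a_4 = 3, a_5 = 9/4


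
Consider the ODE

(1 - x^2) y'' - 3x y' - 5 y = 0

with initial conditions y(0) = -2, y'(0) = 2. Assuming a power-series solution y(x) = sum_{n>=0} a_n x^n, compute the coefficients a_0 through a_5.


Ansatz: y(x) = sum_{n>=0} a_n x^n, so y'(x) = sum_{n>=1} n a_n x^(n-1) and y''(x) = sum_{n>=2} n(n-1) a_n x^(n-2).
Substitute into P(x) y'' + Q(x) y' + R(x) y = 0 with P(x) = 1 - x^2, Q(x) = -3x, R(x) = -5, and match powers of x.
Initial conditions: a_0 = -2, a_1 = 2.
Setting the coefficient of each power of x to zero and solving order by order (substituting the coefficients already found):
  x^0: 2 a_2 - 5 a_0 = 0  ->  2 a_2 = 5 a_0 = -10  ->  a_2 = -5
  x^1: 6 a_3 - 8 a_1 = 0  ->  6 a_3 = 8 a_1 = 16  ->  a_3 = 8/3
  x^2: 12 a_4 - 13 a_2 = 0  ->  12 a_4 = 13 a_2 = -65  ->  a_4 = -65/12
  x^3: 20 a_5 - 20 a_3 = 0  ->  20 a_5 = 20 a_3 = 160/3  ->  a_5 = 8/3
Truncated series: y(x) = -2 + 2 x - 5 x^2 + (8/3) x^3 - (65/12) x^4 + (8/3) x^5 + O(x^6).

a_0 = -2; a_1 = 2; a_2 = -5; a_3 = 8/3; a_4 = -65/12; a_5 = 8/3


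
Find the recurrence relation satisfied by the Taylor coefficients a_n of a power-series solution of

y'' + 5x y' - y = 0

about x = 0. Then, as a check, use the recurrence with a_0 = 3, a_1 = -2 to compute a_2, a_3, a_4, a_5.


Substitute y = sum_n a_n x^n.
y''(x) has coefficient (n+2)(n+1) a_{n+2} at x^n;
5 x y'(x) has coefficient 5 n a_n at x^n (shift);
-y(x) has coefficient -1 a_n at x^n.
Matching x^n: (n+2)(n+1) a_{n+2} + (5n - 1) a_n = 0.
Thus a_{n+2} = (-5n + 1) / ((n+1)(n+2)) * a_n.

Check with a_0 = 3, a_1 = -2 (apply the recurrence for n = 0, 1, 2, 3): a_0 = 3, a_1 = -2, a_2 = 3/2, a_3 = 4/3, a_4 = -9/8, a_5 = -14/15.

a_(n+2) = (-5n + 1) / ((n+1)(n+2)) * a_n; check: a_0 = 3, a_1 = -2, a_2 = 3/2, a_3 = 4/3, a_4 = -9/8, a_5 = -14/15


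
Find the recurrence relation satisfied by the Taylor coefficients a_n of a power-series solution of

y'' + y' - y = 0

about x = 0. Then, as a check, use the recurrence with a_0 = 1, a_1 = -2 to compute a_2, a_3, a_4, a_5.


Substitute y = sum_n a_n x^n.
y''(x) has coefficient (n+2)(n+1) a_{n+2} at x^n;
y'(x) has coefficient (n+1) a_{n+1} at x^n;
-y(x) has coefficient -1 a_n at x^n.
Matching x^n: (n+2)(n+1) a_{n+2} + (n+1) a_{n+1} - 1 a_n = 0.
Thus a_{n+2} = [-(n+1) a_{n+1} + 1 a_n] / ((n+1)(n+2)).

Check with a_0 = 1, a_1 = -2 (apply the recurrence for n = 0, 1, 2, 3): a_0 = 1, a_1 = -2, a_2 = 3/2, a_3 = -5/6, a_4 = 1/3, a_5 = -13/120.

a_(n+2) = [-(n+1) a_(n+1) + 1 a_n] / ((n+1)(n+2)); check: a_0 = 1, a_1 = -2, a_2 = 3/2, a_3 = -5/6, a_4 = 1/3, a_5 = -13/120


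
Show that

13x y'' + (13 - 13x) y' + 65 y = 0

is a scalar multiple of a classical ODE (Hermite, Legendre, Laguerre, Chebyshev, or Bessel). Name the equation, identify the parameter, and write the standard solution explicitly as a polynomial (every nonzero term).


All three coefficients share the factor 13; dividing through by 13 gives  x y'' + (1 - x) y' + 5 y = 0.
This matches the Laguerre equation x y'' + (1 - x) y' + n y = 0 with n = 5; the polynomial solution is L_5(x).
With y = sum_k a_k x^k, matching x^k gives (k+1)k a_{k+1} + (k+1) a_{k+1} - k a_k + n a_k = 0, i.e. (k+1)^2 a_{k+1} = (k - n) a_k = (k - 5) a_k. The right side vanishes at k = 5, so the series terminates at degree 5.
Standard normalization L_n(0) = 1 gives a_0 = 1. Work upward with a_{k+1} = (k - 5) a_k / (k+1)^2:
  a_1 = (0 - 5)(1) / 1^2 = -5/1 = -5
  a_2 = (1 - 5)(-5) / 2^2 = 20/4 = 5
  a_3 = (2 - 5)(5) / 3^2 = -15/9 = -5/3
  a_4 = (3 - 5)(-5/3) / 4^2 = (10/3)/16 = 5/24
  a_5 = (4 - 5)(5/24) / 5^2 = (-5/24)/25 = -1/120
Hence L_5(x) = -x^5/120 + 5 x^4/24 - 5 x^3/3 + 5 x^2 - 5 x + 1.

L_5(x); series = -x^5/120 + 5 x^4/24 - 5 x^3/3 + 5 x^2 - 5 x + 1


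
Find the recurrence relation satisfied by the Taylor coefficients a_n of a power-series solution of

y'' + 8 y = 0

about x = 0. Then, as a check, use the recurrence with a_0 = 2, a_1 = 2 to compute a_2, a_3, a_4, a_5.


Substitute y = sum_n a_n x^n into y'' + (const) y = 0.
y''(x) = sum_{n>=0} (n+2)(n+1) a_{n+2} x^n.
The ODE becomes sum_n [(n+2)(n+1) a_{n+2} + 8 a_n] x^n = 0.
Setting each coefficient to zero gives the recurrence:
  (n+2)(n+1) a_{n+2} + 8 a_n = 0,
  a_{n+2} = -8 / ((n+1)(n+2)) a_n.

Check with a_0 = 2, a_1 = 2 (apply the recurrence for n = 0, 1, 2, 3): a_0 = 2, a_1 = 2, a_2 = -8, a_3 = -8/3, a_4 = 16/3, a_5 = 16/15.

a_{n+2} = -8/((n+1)(n+2)) * a_n; check: a_0 = 2, a_1 = 2, a_2 = -8, a_3 = -8/3, a_4 = 16/3, a_5 = 16/15


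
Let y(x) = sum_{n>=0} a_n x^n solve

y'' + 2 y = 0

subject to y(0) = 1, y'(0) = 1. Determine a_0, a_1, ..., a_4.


Ansatz: y(x) = sum_{n>=0} a_n x^n, so y'(x) = sum_{n>=1} n a_n x^(n-1) and y''(x) = sum_{n>=2} n(n-1) a_n x^(n-2).
Substitute into P(x) y'' + Q(x) y' + R(x) y = 0 with P(x) = 1, Q(x) = 0, R(x) = 2, and match powers of x.
Initial conditions: a_0 = 1, a_1 = 1.
Setting the coefficient of each power of x to zero and solving order by order (substituting the coefficients already found):
  x^0: 2 a_2 + 2 a_0 = 0  ->  2 a_2 = -2 a_0 = -2  ->  a_2 = -1
  x^1: 6 a_3 + 2 a_1 = 0  ->  6 a_3 = -2 a_1 = -2  ->  a_3 = -1/3
  x^2: 12 a_4 + 2 a_2 = 0  ->  12 a_4 = -2 a_2 = 2  ->  a_4 = 1/6
Truncated series: y(x) = 1 + x - x^2 - (1/3) x^3 + (1/6) x^4 + O(x^5).

a_0 = 1; a_1 = 1; a_2 = -1; a_3 = -1/3; a_4 = 1/6


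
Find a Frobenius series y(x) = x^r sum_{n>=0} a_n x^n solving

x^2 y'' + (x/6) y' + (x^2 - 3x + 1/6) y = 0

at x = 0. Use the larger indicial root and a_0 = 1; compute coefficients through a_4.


Write in Frobenius form y'' + (p(x)/x) y' + (q(x)/x^2) y = 0:
  p(x) = 1/6,  q(x) = x^2 - 3x + 1/6.
Indicial equation: r(r-1) + (1/6) r + (1/6) = 0 -> roots r_1 = 1/2, r_2 = 1/3.
Take r = r_1 = 1/2. Let y(x) = x^r sum_{n>=0} a_n x^n with a_0 = 1.
Substitute y = x^r sum a_n x^n and match x^{r+n}. The recurrence is
  D(n) a_n - 3 a_{n-1} + 1 a_{n-2} = 0,  where D(n) = (r+n)(r+n-1) + (1/6)(r+n) + (1/6).
  a_n = [3 a_{n-1} - 1 a_{n-2}] / D(n).
Since the indicial polynomial factors as (r - r_1)(r - r_2), D(n) = (r_1 + n - r_1)(r_1 + n - r_2) = n(n + 1/6).
Evaluating step by step (a_0 = 1):
  n = 1: D(1) = 1(1 + 1/6) = 7/6; numerator = 3(1) = 3; a_1 = (3)/(7/6) = 18/7
  n = 2: D(2) = 2(2 + 1/6) = 13/3; numerator = 3(18/7) - 1(1) = 47/7; a_2 = (47/7)/(13/3) = 141/91
  n = 3: D(3) = 3(3 + 1/6) = 19/2; numerator = 3(141/91) - 1(18/7) = 27/13; a_3 = (27/13)/(19/2) = 54/247
  n = 4: D(4) = 4(4 + 1/6) = 50/3; numerator = 3(54/247) - 1(141/91) = -1545/1729; a_4 = (-1545/1729)/(50/3) = -927/17290

r = 1/2; a_0 = 1; a_1 = 18/7; a_2 = 141/91; a_3 = 54/247; a_4 = -927/17290


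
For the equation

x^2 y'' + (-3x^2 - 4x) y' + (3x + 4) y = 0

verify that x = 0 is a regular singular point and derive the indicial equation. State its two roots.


Divide by x^2 to reach normal form y'' + P_1(x) y' + P_2(x) y = 0 with P_1(x) = -3 - 4/x and P_2(x) = 3/x + 4/x^2.
x = 0 is a singular point because the y'-coefficient -3 - 4/x has a pole at x = 0 and the y-coefficient 3/x + 4/x^2 has a pole at x = 0.
It is a regular singular point because x P_1(x) = p(x) = -3x - 4 and x^2 P_2(x) = q(x) = 3x + 4 are polynomials, hence analytic at x = 0.
p(0) = -4,  q(0) = 4.
Indicial equation: r(r-1) + p(0) r + q(0) = 0, i.e. r^2 + (p(0) - 1) r + q(0) = 0, i.e. r^2 - 5 r + 4 = 0.
Discriminant: (-5)^2 - 4(4) = 9, so r = (5 ± 3)/2.
Solving: r_1 = 4, r_2 = 1.

indicial: r^2 - 5 r + 4 = 0; roots r_1 = 4, r_2 = 1


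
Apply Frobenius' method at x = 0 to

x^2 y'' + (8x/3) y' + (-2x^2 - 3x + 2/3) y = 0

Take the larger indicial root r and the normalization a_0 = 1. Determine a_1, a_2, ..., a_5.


Write in Frobenius form y'' + (p(x)/x) y' + (q(x)/x^2) y = 0:
  p(x) = 8/3,  q(x) = -2x^2 - 3x + 2/3.
Indicial equation: r(r-1) + (8/3) r + (2/3) = 0 -> roots r_1 = -2/3, r_2 = -1.
Take r = r_1 = -2/3. Let y(x) = x^r sum_{n>=0} a_n x^n with a_0 = 1.
Substitute y = x^r sum a_n x^n and match x^{r+n}. The recurrence is
  D(n) a_n - 3 a_{n-1} - 2 a_{n-2} = 0,  where D(n) = (r+n)(r+n-1) + (8/3)(r+n) + (2/3).
  a_n = [3 a_{n-1} + 2 a_{n-2}] / D(n).
Since the indicial polynomial factors as (r - r_1)(r - r_2), D(n) = (r_1 + n - r_1)(r_1 + n - r_2) = n(n + 1/3).
Evaluating step by step (a_0 = 1):
  n = 1: D(1) = 1(1 + 1/3) = 4/3; numerator = 3(1) = 3; a_1 = (3)/(4/3) = 9/4
  n = 2: D(2) = 2(2 + 1/3) = 14/3; numerator = 3(9/4) + 2(1) = 35/4; a_2 = (35/4)/(14/3) = 15/8
  n = 3: D(3) = 3(3 + 1/3) = 10; numerator = 3(15/8) + 2(9/4) = 81/8; a_3 = (81/8)/(10) = 81/80
  n = 4: D(4) = 4(4 + 1/3) = 52/3; numerator = 3(81/80) + 2(15/8) = 543/80; a_4 = (543/80)/(52/3) = 1629/4160
  n = 5: D(5) = 5(5 + 1/3) = 80/3; numerator = 3(1629/4160) + 2(81/80) = 13311/4160; a_5 = (13311/4160)/(80/3) = 39933/332800

r = -2/3; a_0 = 1; a_1 = 9/4; a_2 = 15/8; a_3 = 81/80; a_4 = 1629/4160; a_5 = 39933/332800


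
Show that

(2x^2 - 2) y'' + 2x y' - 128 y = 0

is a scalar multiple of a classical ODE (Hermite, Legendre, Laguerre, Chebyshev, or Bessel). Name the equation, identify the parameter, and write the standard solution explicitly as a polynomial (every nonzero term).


All three coefficients share the factor -2; dividing through by -2 gives  (1 - x^2) y'' - x y' + 64 y = 0.
This matches the Chebyshev equation (1 - x^2) y'' - x y' + n^2 y = 0 (note the -x y' term, not -2x y') with n^2 = 64, so n = 8; the polynomial solution is T_8(x).
With y = sum_k a_k x^k, matching x^k gives (k+2)(k+1) a_{k+2} = (k^2 - n^2) a_k = (k - 8)(k + 8) a_k. The right side vanishes at k = 8, so the series with the parity of 8 terminates at degree 8.
Standard normalization: leading coefficient of T_n is 2^(n-1), so a_8 = 2^7 = 128. Work downward with a_k = (k+1)(k+2) a_{k+2} / ((k - 8)(k + 8)):
  a_6 = (7)(8)(128) / ((6 - 8)(6 + 8)) = 7168/(-28) = -256
  a_4 = (5)(6)(-256) / ((4 - 8)(4 + 8)) = -7680/(-48) = 160
  a_2 = (3)(4)(160) / ((2 - 8)(2 + 8)) = 1920/(-60) = -32
  a_0 = (1)(2)(-32) / ((0 - 8)(0 + 8)) = -64/(-64) = 1
Hence T_8(x) = 128 x^8 - 256 x^6 + 160 x^4 - 32 x^2 + 1.

T_8(x); series = 128 x^8 - 256 x^6 + 160 x^4 - 32 x^2 + 1


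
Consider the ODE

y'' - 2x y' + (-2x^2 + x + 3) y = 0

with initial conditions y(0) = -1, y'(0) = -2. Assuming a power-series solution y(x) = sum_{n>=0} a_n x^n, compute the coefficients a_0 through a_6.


Ansatz: y(x) = sum_{n>=0} a_n x^n, so y'(x) = sum_{n>=1} n a_n x^(n-1) and y''(x) = sum_{n>=2} n(n-1) a_n x^(n-2).
Substitute into P(x) y'' + Q(x) y' + R(x) y = 0 with P(x) = 1, Q(x) = -2x, R(x) = -2x^2 + x + 3, and match powers of x.
Initial conditions: a_0 = -1, a_1 = -2.
Setting the coefficient of each power of x to zero and solving order by order (substituting the coefficients already found):
  x^0: 2 a_2 + 3 a_0 = 0  ->  2 a_2 = -3 a_0 = 3  ->  a_2 = 3/2
  x^1: 6 a_3 + a_1 + a_0 = 0  ->  6 a_3 = -a_1 - a_0 = 3  ->  a_3 = 1/2
  x^2: 12 a_4 - a_2 + a_1 - 2 a_0 = 0  ->  12 a_4 = a_2 - a_1 + 2 a_0 = 3/2  ->  a_4 = 1/8
  x^3: 20 a_5 - 3 a_3 + a_2 - 2 a_1 = 0  ->  20 a_5 = 3 a_3 - a_2 + 2 a_1 = -4  ->  a_5 = -1/5
  x^4: 30 a_6 - 5 a_4 + a_3 - 2 a_2 = 0  ->  30 a_6 = 5 a_4 - a_3 + 2 a_2 = 25/8  ->  a_6 = 5/48
Truncated series: y(x) = -1 - 2 x + (3/2) x^2 + (1/2) x^3 + (1/8) x^4 - (1/5) x^5 + (5/48) x^6 + O(x^7).

a_0 = -1; a_1 = -2; a_2 = 3/2; a_3 = 1/2; a_4 = 1/8; a_5 = -1/5; a_6 = 5/48


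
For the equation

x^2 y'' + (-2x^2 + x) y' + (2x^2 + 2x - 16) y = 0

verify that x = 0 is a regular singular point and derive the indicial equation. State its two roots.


Divide by x^2 to reach normal form y'' + P_1(x) y' + P_2(x) y = 0 with P_1(x) = -2 + 1/x and P_2(x) = 2 + 2/x - 16/x^2.
x = 0 is a singular point because the y'-coefficient -2 + 1/x has a pole at x = 0 and the y-coefficient 2 + 2/x - 16/x^2 has a pole at x = 0.
It is a regular singular point because x P_1(x) = p(x) = 1 - 2x and x^2 P_2(x) = q(x) = 2x^2 + 2x - 16 are polynomials, hence analytic at x = 0.
p(0) = 1,  q(0) = -16.
Indicial equation: r(r-1) + p(0) r + q(0) = 0, i.e. r^2 + (p(0) - 1) r + q(0) = 0, i.e. r^2 - 16 = 0.
Discriminant: (0)^2 - 4(-16) = 64, so r = (0 ± 8)/2.
Solving: r_1 = 4, r_2 = -4.

indicial: r^2 - 16 = 0; roots r_1 = 4, r_2 = -4


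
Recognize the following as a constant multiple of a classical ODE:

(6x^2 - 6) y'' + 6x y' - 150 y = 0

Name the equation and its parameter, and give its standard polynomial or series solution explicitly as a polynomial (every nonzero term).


All three coefficients share the factor -6; dividing through by -6 gives  (1 - x^2) y'' - x y' + 25 y = 0.
This matches the Chebyshev equation (1 - x^2) y'' - x y' + n^2 y = 0 (note the -x y' term, not -2x y') with n^2 = 25, so n = 5; the polynomial solution is T_5(x).
With y = sum_k a_k x^k, matching x^k gives (k+2)(k+1) a_{k+2} = (k^2 - n^2) a_k = (k - 5)(k + 5) a_k. The right side vanishes at k = 5, so the series with the parity of 5 terminates at degree 5.
Standard normalization: leading coefficient of T_n is 2^(n-1), so a_5 = 2^4 = 16. Work downward with a_k = (k+1)(k+2) a_{k+2} / ((k - 5)(k + 5)):
  a_3 = (4)(5)(16) / ((3 - 5)(3 + 5)) = 320/(-16) = -20
  a_1 = (2)(3)(-20) / ((1 - 5)(1 + 5)) = -120/(-24) = 5
Hence T_5(x) = 16 x^5 - 20 x^3 + 5 x.

T_5(x); series = 16 x^5 - 20 x^3 + 5 x


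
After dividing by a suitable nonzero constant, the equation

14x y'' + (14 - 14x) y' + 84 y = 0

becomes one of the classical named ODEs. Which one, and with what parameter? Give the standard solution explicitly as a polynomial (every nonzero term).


All three coefficients share the factor 14; dividing through by 14 gives  x y'' + (1 - x) y' + 6 y = 0.
This matches the Laguerre equation x y'' + (1 - x) y' + n y = 0 with n = 6; the polynomial solution is L_6(x).
With y = sum_k a_k x^k, matching x^k gives (k+1)k a_{k+1} + (k+1) a_{k+1} - k a_k + n a_k = 0, i.e. (k+1)^2 a_{k+1} = (k - n) a_k = (k - 6) a_k. The right side vanishes at k = 6, so the series terminates at degree 6.
Standard normalization L_n(0) = 1 gives a_0 = 1. Work upward with a_{k+1} = (k - 6) a_k / (k+1)^2:
  a_1 = (0 - 6)(1) / 1^2 = -6/1 = -6
  a_2 = (1 - 6)(-6) / 2^2 = 30/4 = 15/2
  a_3 = (2 - 6)(15/2) / 3^2 = -30/9 = -10/3
  a_4 = (3 - 6)(-10/3) / 4^2 = 10/16 = 5/8
  a_5 = (4 - 6)(5/8) / 5^2 = (-5/4)/25 = -1/20
  a_6 = (5 - 6)(-1/20) / 6^2 = (1/20)/36 = 1/720
Hence L_6(x) = x^6/720 - x^5/20 + 5 x^4/8 - 10 x^3/3 + 15 x^2/2 - 6 x + 1.

L_6(x); series = x^6/720 - x^5/20 + 5 x^4/8 - 10 x^3/3 + 15 x^2/2 - 6 x + 1


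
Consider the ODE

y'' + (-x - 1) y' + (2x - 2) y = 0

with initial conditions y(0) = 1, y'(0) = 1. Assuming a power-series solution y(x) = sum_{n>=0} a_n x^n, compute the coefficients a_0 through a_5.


Ansatz: y(x) = sum_{n>=0} a_n x^n, so y'(x) = sum_{n>=1} n a_n x^(n-1) and y''(x) = sum_{n>=2} n(n-1) a_n x^(n-2).
Substitute into P(x) y'' + Q(x) y' + R(x) y = 0 with P(x) = 1, Q(x) = -x - 1, R(x) = 2x - 2, and match powers of x.
Initial conditions: a_0 = 1, a_1 = 1.
Setting the coefficient of each power of x to zero and solving order by order (substituting the coefficients already found):
  x^0: 2 a_2 - a_1 - 2 a_0 = 0  ->  2 a_2 = a_1 + 2 a_0 = 3  ->  a_2 = 3/2
  x^1: 6 a_3 - 2 a_2 - 3 a_1 + 2 a_0 = 0  ->  6 a_3 = 2 a_2 + 3 a_1 - 2 a_0 = 4  ->  a_3 = 2/3
  x^2: 12 a_4 - 3 a_3 - 4 a_2 + 2 a_1 = 0  ->  12 a_4 = 3 a_3 + 4 a_2 - 2 a_1 = 6  ->  a_4 = 1/2
  x^3: 20 a_5 - 4 a_4 - 5 a_3 + 2 a_2 = 0  ->  20 a_5 = 4 a_4 + 5 a_3 - 2 a_2 = 7/3  ->  a_5 = 7/60
Truncated series: y(x) = 1 + x + (3/2) x^2 + (2/3) x^3 + (1/2) x^4 + (7/60) x^5 + O(x^6).

a_0 = 1; a_1 = 1; a_2 = 3/2; a_3 = 2/3; a_4 = 1/2; a_5 = 7/60


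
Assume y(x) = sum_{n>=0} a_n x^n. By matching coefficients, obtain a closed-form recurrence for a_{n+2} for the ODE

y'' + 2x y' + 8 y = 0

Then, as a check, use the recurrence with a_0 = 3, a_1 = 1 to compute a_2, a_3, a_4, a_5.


Substitute y = sum_n a_n x^n.
y''(x) has coefficient (n+2)(n+1) a_{n+2} at x^n;
2 x y'(x) has coefficient 2 n a_n at x^n (shift);
8 y(x) has coefficient 8 a_n at x^n.
Matching x^n: (n+2)(n+1) a_{n+2} + (2n + 8) a_n = 0.
Thus a_{n+2} = (-2n - 8) / ((n+1)(n+2)) * a_n.

Check with a_0 = 3, a_1 = 1 (apply the recurrence for n = 0, 1, 2, 3): a_0 = 3, a_1 = 1, a_2 = -12, a_3 = -5/3, a_4 = 12, a_5 = 7/6.

a_(n+2) = (-2n - 8) / ((n+1)(n+2)) * a_n; check: a_0 = 3, a_1 = 1, a_2 = -12, a_3 = -5/3, a_4 = 12, a_5 = 7/6


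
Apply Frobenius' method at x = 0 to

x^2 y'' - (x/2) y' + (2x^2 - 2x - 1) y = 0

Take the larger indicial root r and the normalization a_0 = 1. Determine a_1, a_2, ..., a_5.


Write in Frobenius form y'' + (p(x)/x) y' + (q(x)/x^2) y = 0:
  p(x) = -1/2,  q(x) = 2x^2 - 2x - 1.
Indicial equation: r(r-1) + (-1/2) r + (-1) = 0 -> roots r_1 = 2, r_2 = -1/2.
Take r = r_1 = 2. Let y(x) = x^r sum_{n>=0} a_n x^n with a_0 = 1.
Substitute y = x^r sum a_n x^n and match x^{r+n}. The recurrence is
  D(n) a_n - 2 a_{n-1} + 2 a_{n-2} = 0,  where D(n) = (r+n)(r+n-1) + (-1/2)(r+n) + (-1).
  a_n = [2 a_{n-1} - 2 a_{n-2}] / D(n).
Since the indicial polynomial factors as (r - r_1)(r - r_2), D(n) = (r_1 + n - r_1)(r_1 + n - r_2) = n(n + 5/2).
Evaluating step by step (a_0 = 1):
  n = 1: D(1) = 1(1 + 5/2) = 7/2; numerator = 2(1) = 2; a_1 = (2)/(7/2) = 4/7
  n = 2: D(2) = 2(2 + 5/2) = 9; numerator = 2(4/7) - 2(1) = -6/7; a_2 = (-6/7)/(9) = -2/21
  n = 3: D(3) = 3(3 + 5/2) = 33/2; numerator = 2(-2/21) - 2(4/7) = -4/3; a_3 = (-4/3)/(33/2) = -8/99
  n = 4: D(4) = 4(4 + 5/2) = 26; numerator = 2(-8/99) - 2(-2/21) = 20/693; a_4 = (20/693)/(26) = 10/9009
  n = 5: D(5) = 5(5 + 5/2) = 75/2; numerator = 2(10/9009) - 2(-8/99) = 164/1001; a_5 = (164/1001)/(75/2) = 328/75075

r = 2; a_0 = 1; a_1 = 4/7; a_2 = -2/21; a_3 = -8/99; a_4 = 10/9009; a_5 = 328/75075


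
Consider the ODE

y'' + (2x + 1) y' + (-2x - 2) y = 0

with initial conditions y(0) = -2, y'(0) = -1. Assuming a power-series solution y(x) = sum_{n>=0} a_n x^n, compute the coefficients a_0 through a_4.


Ansatz: y(x) = sum_{n>=0} a_n x^n, so y'(x) = sum_{n>=1} n a_n x^(n-1) and y''(x) = sum_{n>=2} n(n-1) a_n x^(n-2).
Substitute into P(x) y'' + Q(x) y' + R(x) y = 0 with P(x) = 1, Q(x) = 2x + 1, R(x) = -2x - 2, and match powers of x.
Initial conditions: a_0 = -2, a_1 = -1.
Setting the coefficient of each power of x to zero and solving order by order (substituting the coefficients already found):
  x^0: 2 a_2 + a_1 - 2 a_0 = 0  ->  2 a_2 = -a_1 + 2 a_0 = -3  ->  a_2 = -3/2
  x^1: 6 a_3 + 2 a_2 - 2 a_0 = 0  ->  6 a_3 = -2 a_2 + 2 a_0 = -1  ->  a_3 = -1/6
  x^2: 12 a_4 + 3 a_3 + 2 a_2 - 2 a_1 = 0  ->  12 a_4 = -3 a_3 - 2 a_2 + 2 a_1 = 3/2  ->  a_4 = 1/8
Truncated series: y(x) = -2 - x - (3/2) x^2 - (1/6) x^3 + (1/8) x^4 + O(x^5).

a_0 = -2; a_1 = -1; a_2 = -3/2; a_3 = -1/6; a_4 = 1/8


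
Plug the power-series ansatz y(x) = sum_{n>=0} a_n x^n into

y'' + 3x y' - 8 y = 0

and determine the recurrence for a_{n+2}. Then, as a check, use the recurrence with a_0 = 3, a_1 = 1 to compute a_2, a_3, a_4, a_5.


Substitute y = sum_n a_n x^n.
y''(x) has coefficient (n+2)(n+1) a_{n+2} at x^n;
3 x y'(x) has coefficient 3 n a_n at x^n (shift);
-8 y(x) has coefficient -8 a_n at x^n.
Matching x^n: (n+2)(n+1) a_{n+2} + (3n - 8) a_n = 0.
Thus a_{n+2} = (-3n + 8) / ((n+1)(n+2)) * a_n.

Check with a_0 = 3, a_1 = 1 (apply the recurrence for n = 0, 1, 2, 3): a_0 = 3, a_1 = 1, a_2 = 12, a_3 = 5/6, a_4 = 2, a_5 = -1/24.

a_(n+2) = (-3n + 8) / ((n+1)(n+2)) * a_n; check: a_0 = 3, a_1 = 1, a_2 = 12, a_3 = 5/6, a_4 = 2, a_5 = -1/24


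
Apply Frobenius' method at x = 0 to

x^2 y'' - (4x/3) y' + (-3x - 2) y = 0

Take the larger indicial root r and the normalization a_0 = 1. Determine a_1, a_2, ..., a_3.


Write in Frobenius form y'' + (p(x)/x) y' + (q(x)/x^2) y = 0:
  p(x) = -4/3,  q(x) = -3x - 2.
Indicial equation: r(r-1) + (-4/3) r + (-2) = 0 -> roots r_1 = 3, r_2 = -2/3.
Take r = r_1 = 3. Let y(x) = x^r sum_{n>=0} a_n x^n with a_0 = 1.
Substitute y = x^r sum a_n x^n and match x^{r+n}. The recurrence is
  D(n) a_n - 3 a_{n-1} = 0,  where D(n) = (r+n)(r+n-1) + (-4/3)(r+n) + (-2).
  a_n = 3 / D(n) * a_{n-1}.
Since the indicial polynomial factors as (r - r_1)(r - r_2), D(n) = (r_1 + n - r_1)(r_1 + n - r_2) = n(n + 11/3).
Evaluating step by step (a_0 = 1):
  n = 1: D(1) = 1(1 + 11/3) = 14/3; numerator = 3(1) = 3; a_1 = (3)/(14/3) = 9/14
  n = 2: D(2) = 2(2 + 11/3) = 34/3; numerator = 3(9/14) = 27/14; a_2 = (27/14)/(34/3) = 81/476
  n = 3: D(3) = 3(3 + 11/3) = 20; numerator = 3(81/476) = 243/476; a_3 = (243/476)/(20) = 243/9520

r = 3; a_0 = 1; a_1 = 9/14; a_2 = 81/476; a_3 = 243/9520


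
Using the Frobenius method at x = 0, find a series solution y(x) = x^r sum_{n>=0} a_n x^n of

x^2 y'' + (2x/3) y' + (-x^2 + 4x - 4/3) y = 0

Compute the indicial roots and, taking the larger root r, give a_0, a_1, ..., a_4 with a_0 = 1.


Write in Frobenius form y'' + (p(x)/x) y' + (q(x)/x^2) y = 0:
  p(x) = 2/3,  q(x) = -x^2 + 4x - 4/3.
Indicial equation: r(r-1) + (2/3) r + (-4/3) = 0 -> roots r_1 = 4/3, r_2 = -1.
Take r = r_1 = 4/3. Let y(x) = x^r sum_{n>=0} a_n x^n with a_0 = 1.
Substitute y = x^r sum a_n x^n and match x^{r+n}. The recurrence is
  D(n) a_n + 4 a_{n-1} - 1 a_{n-2} = 0,  where D(n) = (r+n)(r+n-1) + (2/3)(r+n) + (-4/3).
  a_n = [-4 a_{n-1} + 1 a_{n-2}] / D(n).
Since the indicial polynomial factors as (r - r_1)(r - r_2), D(n) = (r_1 + n - r_1)(r_1 + n - r_2) = n(n + 7/3).
Evaluating step by step (a_0 = 1):
  n = 1: D(1) = 1(1 + 7/3) = 10/3; numerator = -4(1) = -4; a_1 = (-4)/(10/3) = -6/5
  n = 2: D(2) = 2(2 + 7/3) = 26/3; numerator = -4(-6/5) + 1(1) = 29/5; a_2 = (29/5)/(26/3) = 87/130
  n = 3: D(3) = 3(3 + 7/3) = 16; numerator = -4(87/130) + 1(-6/5) = -252/65; a_3 = (-252/65)/(16) = -63/260
  n = 4: D(4) = 4(4 + 7/3) = 76/3; numerator = -4(-63/260) + 1(87/130) = 213/130; a_4 = (213/130)/(76/3) = 639/9880

r = 4/3; a_0 = 1; a_1 = -6/5; a_2 = 87/130; a_3 = -63/260; a_4 = 639/9880


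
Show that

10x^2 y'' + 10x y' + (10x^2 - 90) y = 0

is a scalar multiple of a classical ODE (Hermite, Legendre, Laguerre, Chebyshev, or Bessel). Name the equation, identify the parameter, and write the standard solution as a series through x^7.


All three coefficients share the factor 10; dividing through by 10 gives  x^2 y'' + x y' + (x^2 - 9) y = 0.
This matches the Bessel equation x^2 y'' + x y' + (x^2 - nu^2) y = 0 with nu^2 = 9, so nu = 3; the solution bounded at x = 0 is J_3(x).
Frobenius at x = 0: indicial roots ±nu; for r = nu the recurrence k(k + 2nu) c_k = -c_{k-2} gives the standard series J_nu(x) = sum_{k>=0} (-1)^k / (k! (k+nu)!) (x/2)^(2k+nu). Evaluate the first 3 terms:
  k = 0: (-1)^0 / (0! * 3! * 2^3) x^3 = 1/(1*6*8) x^3 = (1/48) x^3
  k = 1: (-1)^1 / (1! * 4! * 2^5) x^5 = -1/(1*24*32) x^5 = (-1/768) x^5
  k = 2: (-1)^2 / (2! * 5! * 2^7) x^7 = 1/(2*120*128) x^7 = (1/30720) x^7
Hence J_3(x) = x^7/30720 - x^5/768 + x^3/48 + ....

J_3(x); series = x^7/30720 - x^5/768 + x^3/48


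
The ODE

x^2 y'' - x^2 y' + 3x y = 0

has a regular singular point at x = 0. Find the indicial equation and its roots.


Divide by x^2 to reach normal form y'' + P_1(x) y' + P_2(x) y = 0 with P_1(x) = -1 and P_2(x) = 3/x.
x = 0 is a singular point because the y-coefficient 3/x has a pole at x = 0.
It is a regular singular point because x P_1(x) = p(x) = -x and x^2 P_2(x) = q(x) = 3x are polynomials, hence analytic at x = 0.
p(0) = 0,  q(0) = 0.
Indicial equation: r(r-1) + p(0) r + q(0) = 0, i.e. r^2 + (p(0) - 1) r + q(0) = 0, i.e. r^2 - 1 r = 0.
Discriminant: (-1)^2 - 4(0) = 1, so r = (1 ± 1)/2.
Solving: r_1 = 1, r_2 = 0.

indicial: r^2 - 1 r = 0; roots r_1 = 1, r_2 = 0


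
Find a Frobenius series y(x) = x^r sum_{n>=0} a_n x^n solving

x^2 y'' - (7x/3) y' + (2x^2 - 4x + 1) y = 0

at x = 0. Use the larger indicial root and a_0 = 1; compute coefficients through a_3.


Write in Frobenius form y'' + (p(x)/x) y' + (q(x)/x^2) y = 0:
  p(x) = -7/3,  q(x) = 2x^2 - 4x + 1.
Indicial equation: r(r-1) + (-7/3) r + (1) = 0 -> roots r_1 = 3, r_2 = 1/3.
Take r = r_1 = 3. Let y(x) = x^r sum_{n>=0} a_n x^n with a_0 = 1.
Substitute y = x^r sum a_n x^n and match x^{r+n}. The recurrence is
  D(n) a_n - 4 a_{n-1} + 2 a_{n-2} = 0,  where D(n) = (r+n)(r+n-1) + (-7/3)(r+n) + (1).
  a_n = [4 a_{n-1} - 2 a_{n-2}] / D(n).
Since the indicial polynomial factors as (r - r_1)(r - r_2), D(n) = (r_1 + n - r_1)(r_1 + n - r_2) = n(n + 8/3).
Evaluating step by step (a_0 = 1):
  n = 1: D(1) = 1(1 + 8/3) = 11/3; numerator = 4(1) = 4; a_1 = (4)/(11/3) = 12/11
  n = 2: D(2) = 2(2 + 8/3) = 28/3; numerator = 4(12/11) - 2(1) = 26/11; a_2 = (26/11)/(28/3) = 39/154
  n = 3: D(3) = 3(3 + 8/3) = 17; numerator = 4(39/154) - 2(12/11) = -90/77; a_3 = (-90/77)/(17) = -90/1309

r = 3; a_0 = 1; a_1 = 12/11; a_2 = 39/154; a_3 = -90/1309


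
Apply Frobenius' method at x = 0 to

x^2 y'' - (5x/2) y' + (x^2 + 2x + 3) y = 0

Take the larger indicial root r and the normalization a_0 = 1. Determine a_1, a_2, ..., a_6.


Write in Frobenius form y'' + (p(x)/x) y' + (q(x)/x^2) y = 0:
  p(x) = -5/2,  q(x) = x^2 + 2x + 3.
Indicial equation: r(r-1) + (-5/2) r + (3) = 0 -> roots r_1 = 2, r_2 = 3/2.
Take r = r_1 = 2. Let y(x) = x^r sum_{n>=0} a_n x^n with a_0 = 1.
Substitute y = x^r sum a_n x^n and match x^{r+n}. The recurrence is
  D(n) a_n + 2 a_{n-1} + 1 a_{n-2} = 0,  where D(n) = (r+n)(r+n-1) + (-5/2)(r+n) + (3).
  a_n = [-2 a_{n-1} - 1 a_{n-2}] / D(n).
Since the indicial polynomial factors as (r - r_1)(r - r_2), D(n) = (r_1 + n - r_1)(r_1 + n - r_2) = n(n + 1/2).
Evaluating step by step (a_0 = 1):
  n = 1: D(1) = 1(1 + 1/2) = 3/2; numerator = -2(1) = -2; a_1 = (-2)/(3/2) = -4/3
  n = 2: D(2) = 2(2 + 1/2) = 5; numerator = -2(-4/3) - 1(1) = 5/3; a_2 = (5/3)/(5) = 1/3
  n = 3: D(3) = 3(3 + 1/2) = 21/2; numerator = -2(1/3) - 1(-4/3) = 2/3; a_3 = (2/3)/(21/2) = 4/63
  n = 4: D(4) = 4(4 + 1/2) = 18; numerator = -2(4/63) - 1(1/3) = -29/63; a_4 = (-29/63)/(18) = -29/1134
  n = 5: D(5) = 5(5 + 1/2) = 55/2; numerator = -2(-29/1134) - 1(4/63) = -1/81; a_5 = (-1/81)/(55/2) = -2/4455
  n = 6: D(6) = 6(6 + 1/2) = 39; numerator = -2(-2/4455) - 1(-29/1134) = 1651/62370; a_6 = (1651/62370)/(39) = 127/187110

r = 2; a_0 = 1; a_1 = -4/3; a_2 = 1/3; a_3 = 4/63; a_4 = -29/1134; a_5 = -2/4455; a_6 = 127/187110


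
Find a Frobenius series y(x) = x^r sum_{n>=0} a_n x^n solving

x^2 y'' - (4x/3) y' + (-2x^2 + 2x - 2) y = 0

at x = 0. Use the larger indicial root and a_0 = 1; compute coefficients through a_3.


Write in Frobenius form y'' + (p(x)/x) y' + (q(x)/x^2) y = 0:
  p(x) = -4/3,  q(x) = -2x^2 + 2x - 2.
Indicial equation: r(r-1) + (-4/3) r + (-2) = 0 -> roots r_1 = 3, r_2 = -2/3.
Take r = r_1 = 3. Let y(x) = x^r sum_{n>=0} a_n x^n with a_0 = 1.
Substitute y = x^r sum a_n x^n and match x^{r+n}. The recurrence is
  D(n) a_n + 2 a_{n-1} - 2 a_{n-2} = 0,  where D(n) = (r+n)(r+n-1) + (-4/3)(r+n) + (-2).
  a_n = [-2 a_{n-1} + 2 a_{n-2}] / D(n).
Since the indicial polynomial factors as (r - r_1)(r - r_2), D(n) = (r_1 + n - r_1)(r_1 + n - r_2) = n(n + 11/3).
Evaluating step by step (a_0 = 1):
  n = 1: D(1) = 1(1 + 11/3) = 14/3; numerator = -2(1) = -2; a_1 = (-2)/(14/3) = -3/7
  n = 2: D(2) = 2(2 + 11/3) = 34/3; numerator = -2(-3/7) + 2(1) = 20/7; a_2 = (20/7)/(34/3) = 30/119
  n = 3: D(3) = 3(3 + 11/3) = 20; numerator = -2(30/119) + 2(-3/7) = -162/119; a_3 = (-162/119)/(20) = -81/1190

r = 3; a_0 = 1; a_1 = -3/7; a_2 = 30/119; a_3 = -81/1190


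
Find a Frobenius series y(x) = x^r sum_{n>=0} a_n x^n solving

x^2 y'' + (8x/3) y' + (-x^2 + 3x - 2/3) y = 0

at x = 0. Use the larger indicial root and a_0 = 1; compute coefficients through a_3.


Write in Frobenius form y'' + (p(x)/x) y' + (q(x)/x^2) y = 0:
  p(x) = 8/3,  q(x) = -x^2 + 3x - 2/3.
Indicial equation: r(r-1) + (8/3) r + (-2/3) = 0 -> roots r_1 = 1/3, r_2 = -2.
Take r = r_1 = 1/3. Let y(x) = x^r sum_{n>=0} a_n x^n with a_0 = 1.
Substitute y = x^r sum a_n x^n and match x^{r+n}. The recurrence is
  D(n) a_n + 3 a_{n-1} - 1 a_{n-2} = 0,  where D(n) = (r+n)(r+n-1) + (8/3)(r+n) + (-2/3).
  a_n = [-3 a_{n-1} + 1 a_{n-2}] / D(n).
Since the indicial polynomial factors as (r - r_1)(r - r_2), D(n) = (r_1 + n - r_1)(r_1 + n - r_2) = n(n + 7/3).
Evaluating step by step (a_0 = 1):
  n = 1: D(1) = 1(1 + 7/3) = 10/3; numerator = -3(1) = -3; a_1 = (-3)/(10/3) = -9/10
  n = 2: D(2) = 2(2 + 7/3) = 26/3; numerator = -3(-9/10) + 1(1) = 37/10; a_2 = (37/10)/(26/3) = 111/260
  n = 3: D(3) = 3(3 + 7/3) = 16; numerator = -3(111/260) + 1(-9/10) = -567/260; a_3 = (-567/260)/(16) = -567/4160

r = 1/3; a_0 = 1; a_1 = -9/10; a_2 = 111/260; a_3 = -567/4160


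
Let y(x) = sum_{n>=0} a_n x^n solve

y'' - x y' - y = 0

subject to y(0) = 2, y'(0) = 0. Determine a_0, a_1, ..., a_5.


Ansatz: y(x) = sum_{n>=0} a_n x^n, so y'(x) = sum_{n>=1} n a_n x^(n-1) and y''(x) = sum_{n>=2} n(n-1) a_n x^(n-2).
Substitute into P(x) y'' + Q(x) y' + R(x) y = 0 with P(x) = 1, Q(x) = -x, R(x) = -1, and match powers of x.
Initial conditions: a_0 = 2, a_1 = 0.
Setting the coefficient of each power of x to zero and solving order by order (substituting the coefficients already found):
  x^0: 2 a_2 - a_0 = 0  ->  2 a_2 = a_0 = 2  ->  a_2 = 1
  x^1: 6 a_3 - 2 a_1 = 0  ->  6 a_3 = 2 a_1 = 0  ->  a_3 = 0
  x^2: 12 a_4 - 3 a_2 = 0  ->  12 a_4 = 3 a_2 = 3  ->  a_4 = 1/4
  x^3: 20 a_5 - 4 a_3 = 0  ->  20 a_5 = 4 a_3 = 0  ->  a_5 = 0
Truncated series: y(x) = 2 + x^2 + (1/4) x^4 + O(x^6).

a_0 = 2; a_1 = 0; a_2 = 1; a_3 = 0; a_4 = 1/4; a_5 = 0


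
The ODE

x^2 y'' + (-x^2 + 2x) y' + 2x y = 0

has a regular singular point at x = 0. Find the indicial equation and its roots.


Divide by x^2 to reach normal form y'' + P_1(x) y' + P_2(x) y = 0 with P_1(x) = -1 + 2/x and P_2(x) = 2/x.
x = 0 is a singular point because the y'-coefficient -1 + 2/x has a pole at x = 0 and the y-coefficient 2/x has a pole at x = 0.
It is a regular singular point because x P_1(x) = p(x) = 2 - x and x^2 P_2(x) = q(x) = 2x are polynomials, hence analytic at x = 0.
p(0) = 2,  q(0) = 0.
Indicial equation: r(r-1) + p(0) r + q(0) = 0, i.e. r^2 + (p(0) - 1) r + q(0) = 0, i.e. r^2 + 1 r = 0.
Discriminant: (1)^2 - 4(0) = 1, so r = (-1 ± 1)/2.
Solving: r_1 = 0, r_2 = -1.

indicial: r^2 + 1 r = 0; roots r_1 = 0, r_2 = -1


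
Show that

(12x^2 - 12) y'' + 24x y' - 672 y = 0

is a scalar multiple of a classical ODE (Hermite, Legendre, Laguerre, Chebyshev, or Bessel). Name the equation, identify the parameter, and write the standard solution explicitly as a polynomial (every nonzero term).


All three coefficients share the factor -12; dividing through by -12 gives  (1 - x^2) y'' - 2x y' + 56 y = 0.
This matches the Legendre equation (1 - x^2) y'' - 2x y' + n(n+1) y = 0 (note the -2x y' term) with n(n+1) = 56, so n = 7; the polynomial solution is P_7(x).
With y = sum_k a_k x^k, matching x^k gives (k+2)(k+1) a_{k+2} = [k(k+1) - n(n+1)] a_k = (k - 7)(k + 8) a_k. The right side vanishes at k = 7, so the series with the parity of 7 terminates at degree 7.
Standard normalization (P_n(1) = 1): leading coefficient (2n)!/(2^n (n!)^2) = 87178291200/(128*25401600) = 429/16, so a_7 = 429/16. Work downward with a_k = (k+1)(k+2) a_{k+2} / ((k - 7)(k + 8)):
  a_5 = (6)(7)(429/16) / ((5 - 7)(5 + 8)) = (9009/8)/(-26) = -693/16
  a_3 = (4)(5)(-693/16) / ((3 - 7)(3 + 8)) = (-3465/4)/(-44) = 315/16
  a_1 = (2)(3)(315/16) / ((1 - 7)(1 + 8)) = (945/8)/(-54) = -35/16
Hence P_7(x) = 429 x^7/16 - 693 x^5/16 + 315 x^3/16 - 35 x/16.

P_7(x); series = 429 x^7/16 - 693 x^5/16 + 315 x^3/16 - 35 x/16


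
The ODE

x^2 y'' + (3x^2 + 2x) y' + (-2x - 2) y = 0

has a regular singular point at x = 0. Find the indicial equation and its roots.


Divide by x^2 to reach normal form y'' + P_1(x) y' + P_2(x) y = 0 with P_1(x) = 3 + 2/x and P_2(x) = -2/x - 2/x^2.
x = 0 is a singular point because the y'-coefficient 3 + 2/x has a pole at x = 0 and the y-coefficient -2/x - 2/x^2 has a pole at x = 0.
It is a regular singular point because x P_1(x) = p(x) = 3x + 2 and x^2 P_2(x) = q(x) = -2x - 2 are polynomials, hence analytic at x = 0.
p(0) = 2,  q(0) = -2.
Indicial equation: r(r-1) + p(0) r + q(0) = 0, i.e. r^2 + (p(0) - 1) r + q(0) = 0, i.e. r^2 + 1 r - 2 = 0.
Discriminant: (1)^2 - 4(-2) = 9, so r = (-1 ± 3)/2.
Solving: r_1 = 1, r_2 = -2.

indicial: r^2 + 1 r - 2 = 0; roots r_1 = 1, r_2 = -2


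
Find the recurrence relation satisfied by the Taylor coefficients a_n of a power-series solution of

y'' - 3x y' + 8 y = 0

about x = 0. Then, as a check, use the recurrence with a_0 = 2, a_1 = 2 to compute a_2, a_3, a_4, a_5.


Substitute y = sum_n a_n x^n.
y''(x) has coefficient (n+2)(n+1) a_{n+2} at x^n;
-3 x y'(x) has coefficient -3 n a_n at x^n (shift);
8 y(x) has coefficient 8 a_n at x^n.
Matching x^n: (n+2)(n+1) a_{n+2} + (-3n + 8) a_n = 0.
Thus a_{n+2} = (3n - 8) / ((n+1)(n+2)) * a_n.

Check with a_0 = 2, a_1 = 2 (apply the recurrence for n = 0, 1, 2, 3): a_0 = 2, a_1 = 2, a_2 = -8, a_3 = -5/3, a_4 = 4/3, a_5 = -1/12.

a_(n+2) = (3n - 8) / ((n+1)(n+2)) * a_n; check: a_0 = 2, a_1 = 2, a_2 = -8, a_3 = -5/3, a_4 = 4/3, a_5 = -1/12


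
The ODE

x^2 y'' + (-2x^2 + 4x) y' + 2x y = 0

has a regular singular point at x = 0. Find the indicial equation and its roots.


Divide by x^2 to reach normal form y'' + P_1(x) y' + P_2(x) y = 0 with P_1(x) = -2 + 4/x and P_2(x) = 2/x.
x = 0 is a singular point because the y'-coefficient -2 + 4/x has a pole at x = 0 and the y-coefficient 2/x has a pole at x = 0.
It is a regular singular point because x P_1(x) = p(x) = 4 - 2x and x^2 P_2(x) = q(x) = 2x are polynomials, hence analytic at x = 0.
p(0) = 4,  q(0) = 0.
Indicial equation: r(r-1) + p(0) r + q(0) = 0, i.e. r^2 + (p(0) - 1) r + q(0) = 0, i.e. r^2 + 3 r = 0.
Discriminant: (3)^2 - 4(0) = 9, so r = (-3 ± 3)/2.
Solving: r_1 = 0, r_2 = -3.

indicial: r^2 + 3 r = 0; roots r_1 = 0, r_2 = -3


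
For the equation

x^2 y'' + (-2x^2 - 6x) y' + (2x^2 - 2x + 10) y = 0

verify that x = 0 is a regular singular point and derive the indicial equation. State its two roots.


Divide by x^2 to reach normal form y'' + P_1(x) y' + P_2(x) y = 0 with P_1(x) = -2 - 6/x and P_2(x) = 2 - 2/x + 10/x^2.
x = 0 is a singular point because the y'-coefficient -2 - 6/x has a pole at x = 0 and the y-coefficient 2 - 2/x + 10/x^2 has a pole at x = 0.
It is a regular singular point because x P_1(x) = p(x) = -2x - 6 and x^2 P_2(x) = q(x) = 2x^2 - 2x + 10 are polynomials, hence analytic at x = 0.
p(0) = -6,  q(0) = 10.
Indicial equation: r(r-1) + p(0) r + q(0) = 0, i.e. r^2 + (p(0) - 1) r + q(0) = 0, i.e. r^2 - 7 r + 10 = 0.
Discriminant: (-7)^2 - 4(10) = 9, so r = (7 ± 3)/2.
Solving: r_1 = 5, r_2 = 2.

indicial: r^2 - 7 r + 10 = 0; roots r_1 = 5, r_2 = 2


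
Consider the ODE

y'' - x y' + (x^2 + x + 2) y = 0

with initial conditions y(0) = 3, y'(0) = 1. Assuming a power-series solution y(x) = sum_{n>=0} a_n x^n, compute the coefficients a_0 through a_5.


Ansatz: y(x) = sum_{n>=0} a_n x^n, so y'(x) = sum_{n>=1} n a_n x^(n-1) and y''(x) = sum_{n>=2} n(n-1) a_n x^(n-2).
Substitute into P(x) y'' + Q(x) y' + R(x) y = 0 with P(x) = 1, Q(x) = -x, R(x) = x^2 + x + 2, and match powers of x.
Initial conditions: a_0 = 3, a_1 = 1.
Setting the coefficient of each power of x to zero and solving order by order (substituting the coefficients already found):
  x^0: 2 a_2 + 2 a_0 = 0  ->  2 a_2 = -2 a_0 = -6  ->  a_2 = -3
  x^1: 6 a_3 + a_1 + a_0 = 0  ->  6 a_3 = -a_1 - a_0 = -4  ->  a_3 = -2/3
  x^2: 12 a_4 + a_1 + a_0 = 0  ->  12 a_4 = -a_1 - a_0 = -4  ->  a_4 = -1/3
  x^3: 20 a_5 - a_3 + a_2 + a_1 = 0  ->  20 a_5 = a_3 - a_2 - a_1 = 4/3  ->  a_5 = 1/15
Truncated series: y(x) = 3 + x - 3 x^2 - (2/3) x^3 - (1/3) x^4 + (1/15) x^5 + O(x^6).

a_0 = 3; a_1 = 1; a_2 = -3; a_3 = -2/3; a_4 = -1/3; a_5 = 1/15


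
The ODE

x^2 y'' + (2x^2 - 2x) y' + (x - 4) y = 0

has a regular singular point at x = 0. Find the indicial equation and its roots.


Divide by x^2 to reach normal form y'' + P_1(x) y' + P_2(x) y = 0 with P_1(x) = 2 - 2/x and P_2(x) = 1/x - 4/x^2.
x = 0 is a singular point because the y'-coefficient 2 - 2/x has a pole at x = 0 and the y-coefficient 1/x - 4/x^2 has a pole at x = 0.
It is a regular singular point because x P_1(x) = p(x) = 2x - 2 and x^2 P_2(x) = q(x) = x - 4 are polynomials, hence analytic at x = 0.
p(0) = -2,  q(0) = -4.
Indicial equation: r(r-1) + p(0) r + q(0) = 0, i.e. r^2 + (p(0) - 1) r + q(0) = 0, i.e. r^2 - 3 r - 4 = 0.
Discriminant: (-3)^2 - 4(-4) = 25, so r = (3 ± 5)/2.
Solving: r_1 = 4, r_2 = -1.

indicial: r^2 - 3 r - 4 = 0; roots r_1 = 4, r_2 = -1


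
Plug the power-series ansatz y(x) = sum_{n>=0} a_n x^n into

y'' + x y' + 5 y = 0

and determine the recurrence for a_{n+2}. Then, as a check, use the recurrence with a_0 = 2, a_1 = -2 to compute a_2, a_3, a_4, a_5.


Substitute y = sum_n a_n x^n.
y''(x) has coefficient (n+2)(n+1) a_{n+2} at x^n;
x y'(x) has coefficient n a_n at x^n (shift);
5 y(x) has coefficient 5 a_n at x^n.
Matching x^n: (n+2)(n+1) a_{n+2} + (n + 5) a_n = 0.
Thus a_{n+2} = (-n - 5) / ((n+1)(n+2)) * a_n.

Check with a_0 = 2, a_1 = -2 (apply the recurrence for n = 0, 1, 2, 3): a_0 = 2, a_1 = -2, a_2 = -5, a_3 = 2, a_4 = 35/12, a_5 = -4/5.

a_(n+2) = (-n - 5) / ((n+1)(n+2)) * a_n; check: a_0 = 2, a_1 = -2, a_2 = -5, a_3 = 2, a_4 = 35/12, a_5 = -4/5


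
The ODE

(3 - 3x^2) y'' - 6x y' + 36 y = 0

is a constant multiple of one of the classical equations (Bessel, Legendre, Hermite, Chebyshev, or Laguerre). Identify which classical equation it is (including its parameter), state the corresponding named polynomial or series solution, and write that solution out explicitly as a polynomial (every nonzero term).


All three coefficients share the factor 3; dividing through by 3 gives  (1 - x^2) y'' - 2x y' + 12 y = 0.
This matches the Legendre equation (1 - x^2) y'' - 2x y' + n(n+1) y = 0 (note the -2x y' term) with n(n+1) = 12, so n = 3; the polynomial solution is P_3(x).
With y = sum_k a_k x^k, matching x^k gives (k+2)(k+1) a_{k+2} = [k(k+1) - n(n+1)] a_k = (k - 3)(k + 4) a_k. The right side vanishes at k = 3, so the series with the parity of 3 terminates at degree 3.
Standard normalization (P_n(1) = 1): leading coefficient (2n)!/(2^n (n!)^2) = 720/(8*36) = 5/2, so a_3 = 5/2. Work downward with a_k = (k+1)(k+2) a_{k+2} / ((k - 3)(k + 4)):
  a_1 = (2)(3)(5/2) / ((1 - 3)(1 + 4)) = 15/(-10) = -3/2
Hence P_3(x) = 5 x^3/2 - 3 x/2.

P_3(x); series = 5 x^3/2 - 3 x/2


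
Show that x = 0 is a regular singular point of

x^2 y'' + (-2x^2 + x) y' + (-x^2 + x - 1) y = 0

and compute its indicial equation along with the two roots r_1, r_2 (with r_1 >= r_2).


Divide by x^2 to reach normal form y'' + P_1(x) y' + P_2(x) y = 0 with P_1(x) = -2 + 1/x and P_2(x) = -1 + 1/x - 1/x^2.
x = 0 is a singular point because the y'-coefficient -2 + 1/x has a pole at x = 0 and the y-coefficient -1 + 1/x - 1/x^2 has a pole at x = 0.
It is a regular singular point because x P_1(x) = p(x) = 1 - 2x and x^2 P_2(x) = q(x) = -x^2 + x - 1 are polynomials, hence analytic at x = 0.
p(0) = 1,  q(0) = -1.
Indicial equation: r(r-1) + p(0) r + q(0) = 0, i.e. r^2 + (p(0) - 1) r + q(0) = 0, i.e. r^2 - 1 = 0.
Discriminant: (0)^2 - 4(-1) = 4, so r = (0 ± 2)/2.
Solving: r_1 = 1, r_2 = -1.

indicial: r^2 - 1 = 0; roots r_1 = 1, r_2 = -1


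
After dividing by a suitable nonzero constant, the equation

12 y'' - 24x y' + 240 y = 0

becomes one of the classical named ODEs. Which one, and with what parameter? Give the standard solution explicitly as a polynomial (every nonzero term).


All three coefficients share the factor 12; dividing through by 12 gives  y'' - 2x y' + 20 y = 0.
This matches the Hermite equation y'' - 2x y' + 2n y = 0 with 2n = 20, so n = 10; the polynomial solution is H_10(x).
With y = sum_k a_k x^k, matching x^k gives (k+2)(k+1) a_{k+2} = 2(k - n) a_k = 2(k - 10) a_k. The right side vanishes at k = 10, so the series with the parity of 10 terminates at degree 10.
Standard normalization: leading coefficient of H_n is 2^n, so a_10 = 2^10 = 1024. Work downward with a_k = (k+1)(k+2) a_{k+2} / (2(k - n)):
  a_8 = (9)(10)(1024) / (2(8 - 10)) = 92160/(-4) = -23040
  a_6 = (7)(8)(-23040) / (2(6 - 10)) = -1290240/(-8) = 161280
  a_4 = (5)(6)(161280) / (2(4 - 10)) = 4838400/(-12) = -403200
  a_2 = (3)(4)(-403200) / (2(2 - 10)) = -4838400/(-16) = 302400
  a_0 = (1)(2)(302400) / (2(0 - 10)) = 604800/(-20) = -30240
Hence H_10(x) = 1024 x^10 - 23040 x^8 + 161280 x^6 - 403200 x^4 + 302400 x^2 - 30240.

H_10(x); series = 1024 x^10 - 23040 x^8 + 161280 x^6 - 403200 x^4 + 302400 x^2 - 30240
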